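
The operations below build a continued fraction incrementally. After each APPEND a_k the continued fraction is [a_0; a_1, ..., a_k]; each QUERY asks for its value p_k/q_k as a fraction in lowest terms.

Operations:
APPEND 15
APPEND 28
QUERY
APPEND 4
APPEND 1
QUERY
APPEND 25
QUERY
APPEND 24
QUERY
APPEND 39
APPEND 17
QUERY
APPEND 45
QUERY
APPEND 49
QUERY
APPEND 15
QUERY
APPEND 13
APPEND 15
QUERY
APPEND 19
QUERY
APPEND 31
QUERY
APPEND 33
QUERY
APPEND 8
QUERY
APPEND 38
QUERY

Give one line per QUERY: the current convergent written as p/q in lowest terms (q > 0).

APPEND 15: p_0 = 15·1 + 0 = 15, q_0 = 15·0 + 1 = 1 → 15/1
APPEND 28: p_1 = 28·15 + 1 = 421, q_1 = 28·1 + 0 = 28 → 421/28
APPEND 4: p_2 = 4·421 + 15 = 1699, q_2 = 4·28 + 1 = 113 → 1699/113
APPEND 1: p_3 = 1·1699 + 421 = 2120, q_3 = 1·113 + 28 = 141 → 2120/141
APPEND 25: p_4 = 25·2120 + 1699 = 54699, q_4 = 25·141 + 113 = 3638 → 54699/3638
APPEND 24: p_5 = 24·54699 + 2120 = 1314896, q_5 = 24·3638 + 141 = 87453 → 1314896/87453
APPEND 39: p_6 = 39·1314896 + 54699 = 51335643, q_6 = 39·87453 + 3638 = 3414305 → 51335643/3414305
APPEND 17: p_7 = 17·51335643 + 1314896 = 874020827, q_7 = 17·3414305 + 87453 = 58130638 → 874020827/58130638
APPEND 45: p_8 = 45·874020827 + 51335643 = 39382272858, q_8 = 45·58130638 + 3414305 = 2619293015 → 39382272858/2619293015
APPEND 49: p_9 = 49·39382272858 + 874020827 = 1930605390869, q_9 = 49·2619293015 + 58130638 = 128403488373 → 1930605390869/128403488373
APPEND 15: p_10 = 15·1930605390869 + 39382272858 = 28998463135893, q_10 = 15·128403488373 + 2619293015 = 1928671618610 → 28998463135893/1928671618610
APPEND 13: p_11 = 13·28998463135893 + 1930605390869 = 378910626157478, q_11 = 13·1928671618610 + 128403488373 = 25201134530303 → 378910626157478/25201134530303
APPEND 15: p_12 = 15·378910626157478 + 28998463135893 = 5712657855498063, q_12 = 15·25201134530303 + 1928671618610 = 379945689573155 → 5712657855498063/379945689573155
APPEND 19: p_13 = 19·5712657855498063 + 378910626157478 = 108919409880620675, q_13 = 19·379945689573155 + 25201134530303 = 7244169236420248 → 108919409880620675/7244169236420248
APPEND 31: p_14 = 31·108919409880620675 + 5712657855498063 = 3382214364154738988, q_14 = 31·7244169236420248 + 379945689573155 = 224949192018600843 → 3382214364154738988/224949192018600843
APPEND 33: p_15 = 33·3382214364154738988 + 108919409880620675 = 111721993426987007279, q_15 = 33·224949192018600843 + 7244169236420248 = 7430567505850248067 → 111721993426987007279/7430567505850248067
APPEND 8: p_16 = 8·111721993426987007279 + 3382214364154738988 = 897158161780050797220, q_16 = 8·7430567505850248067 + 224949192018600843 = 59669489238820585379 → 897158161780050797220/59669489238820585379
APPEND 38: p_17 = 38·897158161780050797220 + 111721993426987007279 = 34203732141068917301639, q_17 = 38·59669489238820585379 + 7430567505850248067 = 2274871158581032492469 → 34203732141068917301639/2274871158581032492469

421/28
2120/141
54699/3638
1314896/87453
874020827/58130638
39382272858/2619293015
1930605390869/128403488373
28998463135893/1928671618610
5712657855498063/379945689573155
108919409880620675/7244169236420248
3382214364154738988/224949192018600843
111721993426987007279/7430567505850248067
897158161780050797220/59669489238820585379
34203732141068917301639/2274871158581032492469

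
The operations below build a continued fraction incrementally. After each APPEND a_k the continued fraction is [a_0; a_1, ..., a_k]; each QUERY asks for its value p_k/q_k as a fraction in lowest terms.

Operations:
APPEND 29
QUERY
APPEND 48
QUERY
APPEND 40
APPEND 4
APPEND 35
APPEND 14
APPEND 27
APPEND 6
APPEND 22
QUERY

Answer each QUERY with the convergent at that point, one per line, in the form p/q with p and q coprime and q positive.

29/1
1393/48
401934112717/13849852531

APPEND 29: p_0 = 29·1 + 0 = 29, q_0 = 29·0 + 1 = 1 → 29/1
APPEND 48: p_1 = 48·29 + 1 = 1393, q_1 = 48·1 + 0 = 48 → 1393/48
APPEND 40: p_2 = 40·1393 + 29 = 55749, q_2 = 40·48 + 1 = 1921 → 55749/1921
APPEND 4: p_3 = 4·55749 + 1393 = 224389, q_3 = 4·1921 + 48 = 7732 → 224389/7732
APPEND 35: p_4 = 35·224389 + 55749 = 7909364, q_4 = 35·7732 + 1921 = 272541 → 7909364/272541
APPEND 14: p_5 = 14·7909364 + 224389 = 110955485, q_5 = 14·272541 + 7732 = 3823306 → 110955485/3823306
APPEND 27: p_6 = 27·110955485 + 7909364 = 3003707459, q_6 = 27·3823306 + 272541 = 103501803 → 3003707459/103501803
APPEND 6: p_7 = 6·3003707459 + 110955485 = 18133200239, q_7 = 6·103501803 + 3823306 = 624834124 → 18133200239/624834124
APPEND 22: p_8 = 22·18133200239 + 3003707459 = 401934112717, q_8 = 22·624834124 + 103501803 = 13849852531 → 401934112717/13849852531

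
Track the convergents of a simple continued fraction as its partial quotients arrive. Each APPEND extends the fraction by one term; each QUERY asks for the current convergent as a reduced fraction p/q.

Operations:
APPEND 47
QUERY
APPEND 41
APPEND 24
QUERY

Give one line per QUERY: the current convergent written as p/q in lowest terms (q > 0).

47/1
46319/985

APPEND 47: p_0 = 47·1 + 0 = 47, q_0 = 47·0 + 1 = 1 → 47/1
APPEND 41: p_1 = 41·47 + 1 = 1928, q_1 = 41·1 + 0 = 41 → 1928/41
APPEND 24: p_2 = 24·1928 + 47 = 46319, q_2 = 24·41 + 1 = 985 → 46319/985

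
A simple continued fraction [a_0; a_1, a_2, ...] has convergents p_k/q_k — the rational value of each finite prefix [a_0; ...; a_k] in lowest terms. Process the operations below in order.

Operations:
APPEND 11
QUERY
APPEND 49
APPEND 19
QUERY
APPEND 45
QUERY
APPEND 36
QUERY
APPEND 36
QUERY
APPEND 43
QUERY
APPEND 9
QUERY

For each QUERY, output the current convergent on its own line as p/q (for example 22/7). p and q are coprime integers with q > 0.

11/1
10271/932
462735/41989
16668731/1512536
600537051/54493285
25839761924/2344723791
233158394367/21157007404

APPEND 11: p_0 = 11·1 + 0 = 11, q_0 = 11·0 + 1 = 1 → 11/1
APPEND 49: p_1 = 49·11 + 1 = 540, q_1 = 49·1 + 0 = 49 → 540/49
APPEND 19: p_2 = 19·540 + 11 = 10271, q_2 = 19·49 + 1 = 932 → 10271/932
APPEND 45: p_3 = 45·10271 + 540 = 462735, q_3 = 45·932 + 49 = 41989 → 462735/41989
APPEND 36: p_4 = 36·462735 + 10271 = 16668731, q_4 = 36·41989 + 932 = 1512536 → 16668731/1512536
APPEND 36: p_5 = 36·16668731 + 462735 = 600537051, q_5 = 36·1512536 + 41989 = 54493285 → 600537051/54493285
APPEND 43: p_6 = 43·600537051 + 16668731 = 25839761924, q_6 = 43·54493285 + 1512536 = 2344723791 → 25839761924/2344723791
APPEND 9: p_7 = 9·25839761924 + 600537051 = 233158394367, q_7 = 9·2344723791 + 54493285 = 21157007404 → 233158394367/21157007404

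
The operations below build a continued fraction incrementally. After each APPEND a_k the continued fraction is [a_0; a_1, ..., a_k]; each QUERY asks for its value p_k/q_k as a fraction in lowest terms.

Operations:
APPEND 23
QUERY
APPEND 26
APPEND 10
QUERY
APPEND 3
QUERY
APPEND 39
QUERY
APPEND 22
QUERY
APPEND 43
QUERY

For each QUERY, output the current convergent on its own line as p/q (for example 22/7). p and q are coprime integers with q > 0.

23/1
6013/261
18638/809
732895/31812
16142328/700673
694852999/30160751

APPEND 23: p_0 = 23·1 + 0 = 23, q_0 = 23·0 + 1 = 1 → 23/1
APPEND 26: p_1 = 26·23 + 1 = 599, q_1 = 26·1 + 0 = 26 → 599/26
APPEND 10: p_2 = 10·599 + 23 = 6013, q_2 = 10·26 + 1 = 261 → 6013/261
APPEND 3: p_3 = 3·6013 + 599 = 18638, q_3 = 3·261 + 26 = 809 → 18638/809
APPEND 39: p_4 = 39·18638 + 6013 = 732895, q_4 = 39·809 + 261 = 31812 → 732895/31812
APPEND 22: p_5 = 22·732895 + 18638 = 16142328, q_5 = 22·31812 + 809 = 700673 → 16142328/700673
APPEND 43: p_6 = 43·16142328 + 732895 = 694852999, q_6 = 43·700673 + 31812 = 30160751 → 694852999/30160751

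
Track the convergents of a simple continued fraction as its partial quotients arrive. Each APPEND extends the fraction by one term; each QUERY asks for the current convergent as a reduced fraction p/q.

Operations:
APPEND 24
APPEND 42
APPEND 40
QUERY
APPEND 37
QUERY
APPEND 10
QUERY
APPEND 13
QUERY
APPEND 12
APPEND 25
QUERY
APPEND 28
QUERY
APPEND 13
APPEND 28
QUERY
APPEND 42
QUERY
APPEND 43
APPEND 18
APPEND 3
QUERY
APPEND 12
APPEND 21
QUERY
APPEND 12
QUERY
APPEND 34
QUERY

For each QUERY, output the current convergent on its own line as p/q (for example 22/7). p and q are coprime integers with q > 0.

APPEND 24: p_0 = 24·1 + 0 = 24, q_0 = 24·0 + 1 = 1 → 24/1
APPEND 42: p_1 = 42·24 + 1 = 1009, q_1 = 42·1 + 0 = 42 → 1009/42
APPEND 40: p_2 = 40·1009 + 24 = 40384, q_2 = 40·42 + 1 = 1681 → 40384/1681
APPEND 37: p_3 = 37·40384 + 1009 = 1495217, q_3 = 37·1681 + 42 = 62239 → 1495217/62239
APPEND 10: p_4 = 10·1495217 + 40384 = 14992554, q_4 = 10·62239 + 1681 = 624071 → 14992554/624071
APPEND 13: p_5 = 13·14992554 + 1495217 = 196398419, q_5 = 13·624071 + 62239 = 8175162 → 196398419/8175162
APPEND 12: p_6 = 12·196398419 + 14992554 = 2371773582, q_6 = 12·8175162 + 624071 = 98726015 → 2371773582/98726015
APPEND 25: p_7 = 25·2371773582 + 196398419 = 59490737969, q_7 = 25·98726015 + 8175162 = 2476325537 → 59490737969/2476325537
APPEND 28: p_8 = 28·59490737969 + 2371773582 = 1668112436714, q_8 = 28·2476325537 + 98726015 = 69435841051 → 1668112436714/69435841051
APPEND 13: p_9 = 13·1668112436714 + 59490737969 = 21744952415251, q_9 = 13·69435841051 + 2476325537 = 905142259200 → 21744952415251/905142259200
APPEND 28: p_10 = 28·21744952415251 + 1668112436714 = 610526780063742, q_10 = 28·905142259200 + 69435841051 = 25413419098651 → 610526780063742/25413419098651
APPEND 42: p_11 = 42·610526780063742 + 21744952415251 = 25663869715092415, q_11 = 42·25413419098651 + 905142259200 = 1068268744402542 → 25663869715092415/1068268744402542
APPEND 43: p_12 = 43·25663869715092415 + 610526780063742 = 1104156924529037587, q_12 = 43·1068268744402542 + 25413419098651 = 45960969428407957 → 1104156924529037587/45960969428407957
APPEND 18: p_13 = 18·1104156924529037587 + 25663869715092415 = 19900488511237768981, q_13 = 18·45960969428407957 + 1068268744402542 = 828365718455745768 → 19900488511237768981/828365718455745768
APPEND 3: p_14 = 3·19900488511237768981 + 1104156924529037587 = 60805622458242344530, q_14 = 3·828365718455745768 + 45960969428407957 = 2531058124795645261 → 60805622458242344530/2531058124795645261
APPEND 12: p_15 = 12·60805622458242344530 + 19900488511237768981 = 749567958010145903341, q_15 = 12·2531058124795645261 + 828365718455745768 = 31201063216003488900 → 749567958010145903341/31201063216003488900
APPEND 21: p_16 = 21·749567958010145903341 + 60805622458242344530 = 15801732740671306314691, q_16 = 21·31201063216003488900 + 2531058124795645261 = 657753385660868912161 → 15801732740671306314691/657753385660868912161
APPEND 12: p_17 = 12·15801732740671306314691 + 749567958010145903341 = 190370360846065821679633, q_17 = 12·657753385660868912161 + 31201063216003488900 = 7924241691146430434832 → 190370360846065821679633/7924241691146430434832
APPEND 34: p_18 = 34·190370360846065821679633 + 15801732740671306314691 = 6488394001506909243422213, q_18 = 34·7924241691146430434832 + 657753385660868912161 = 270081970884639503696449 → 6488394001506909243422213/270081970884639503696449

40384/1681
1495217/62239
14992554/624071
196398419/8175162
59490737969/2476325537
1668112436714/69435841051
610526780063742/25413419098651
25663869715092415/1068268744402542
60805622458242344530/2531058124795645261
15801732740671306314691/657753385660868912161
190370360846065821679633/7924241691146430434832
6488394001506909243422213/270081970884639503696449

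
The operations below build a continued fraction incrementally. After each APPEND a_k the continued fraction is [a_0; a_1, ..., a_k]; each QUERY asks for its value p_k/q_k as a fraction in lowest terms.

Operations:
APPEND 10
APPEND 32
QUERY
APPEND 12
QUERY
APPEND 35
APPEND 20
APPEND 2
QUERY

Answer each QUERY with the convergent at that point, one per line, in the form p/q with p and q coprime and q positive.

321/32
3862/385
5562855/554557

APPEND 10: p_0 = 10·1 + 0 = 10, q_0 = 10·0 + 1 = 1 → 10/1
APPEND 32: p_1 = 32·10 + 1 = 321, q_1 = 32·1 + 0 = 32 → 321/32
APPEND 12: p_2 = 12·321 + 10 = 3862, q_2 = 12·32 + 1 = 385 → 3862/385
APPEND 35: p_3 = 35·3862 + 321 = 135491, q_3 = 35·385 + 32 = 13507 → 135491/13507
APPEND 20: p_4 = 20·135491 + 3862 = 2713682, q_4 = 20·13507 + 385 = 270525 → 2713682/270525
APPEND 2: p_5 = 2·2713682 + 135491 = 5562855, q_5 = 2·270525 + 13507 = 554557 → 5562855/554557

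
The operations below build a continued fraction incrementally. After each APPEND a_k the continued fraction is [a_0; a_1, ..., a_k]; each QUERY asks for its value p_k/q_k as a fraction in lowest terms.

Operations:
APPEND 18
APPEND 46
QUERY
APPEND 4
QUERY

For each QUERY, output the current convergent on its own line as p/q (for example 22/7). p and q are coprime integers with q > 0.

829/46
3334/185

APPEND 18: p_0 = 18·1 + 0 = 18, q_0 = 18·0 + 1 = 1 → 18/1
APPEND 46: p_1 = 46·18 + 1 = 829, q_1 = 46·1 + 0 = 46 → 829/46
APPEND 4: p_2 = 4·829 + 18 = 3334, q_2 = 4·46 + 1 = 185 → 3334/185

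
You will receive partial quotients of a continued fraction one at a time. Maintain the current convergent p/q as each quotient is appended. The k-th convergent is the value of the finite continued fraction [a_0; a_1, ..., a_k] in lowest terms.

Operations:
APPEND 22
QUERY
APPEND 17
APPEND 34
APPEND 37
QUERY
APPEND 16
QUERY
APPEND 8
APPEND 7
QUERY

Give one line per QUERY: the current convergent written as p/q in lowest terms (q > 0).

22/1
472939/21440
7579796/343619
435358945/19736363

APPEND 22: p_0 = 22·1 + 0 = 22, q_0 = 22·0 + 1 = 1 → 22/1
APPEND 17: p_1 = 17·22 + 1 = 375, q_1 = 17·1 + 0 = 17 → 375/17
APPEND 34: p_2 = 34·375 + 22 = 12772, q_2 = 34·17 + 1 = 579 → 12772/579
APPEND 37: p_3 = 37·12772 + 375 = 472939, q_3 = 37·579 + 17 = 21440 → 472939/21440
APPEND 16: p_4 = 16·472939 + 12772 = 7579796, q_4 = 16·21440 + 579 = 343619 → 7579796/343619
APPEND 8: p_5 = 8·7579796 + 472939 = 61111307, q_5 = 8·343619 + 21440 = 2770392 → 61111307/2770392
APPEND 7: p_6 = 7·61111307 + 7579796 = 435358945, q_6 = 7·2770392 + 343619 = 19736363 → 435358945/19736363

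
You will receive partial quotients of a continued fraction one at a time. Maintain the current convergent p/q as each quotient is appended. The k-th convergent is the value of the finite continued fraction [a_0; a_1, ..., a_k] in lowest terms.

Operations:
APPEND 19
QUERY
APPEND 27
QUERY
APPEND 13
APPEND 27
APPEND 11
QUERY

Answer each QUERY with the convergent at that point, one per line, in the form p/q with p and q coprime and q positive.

APPEND 19: p_0 = 19·1 + 0 = 19, q_0 = 19·0 + 1 = 1 → 19/1
APPEND 27: p_1 = 27·19 + 1 = 514, q_1 = 27·1 + 0 = 27 → 514/27
APPEND 13: p_2 = 13·514 + 19 = 6701, q_2 = 13·27 + 1 = 352 → 6701/352
APPEND 27: p_3 = 27·6701 + 514 = 181441, q_3 = 27·352 + 27 = 9531 → 181441/9531
APPEND 11: p_4 = 11·181441 + 6701 = 2002552, q_4 = 11·9531 + 352 = 105193 → 2002552/105193

19/1
514/27
2002552/105193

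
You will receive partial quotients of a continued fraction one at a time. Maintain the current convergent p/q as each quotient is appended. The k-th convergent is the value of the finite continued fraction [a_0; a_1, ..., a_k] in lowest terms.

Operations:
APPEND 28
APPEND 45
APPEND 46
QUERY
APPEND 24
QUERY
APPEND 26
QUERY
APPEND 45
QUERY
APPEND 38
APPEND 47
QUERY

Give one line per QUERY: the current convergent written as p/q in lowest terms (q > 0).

APPEND 28: p_0 = 28·1 + 0 = 28, q_0 = 28·0 + 1 = 1 → 28/1
APPEND 45: p_1 = 45·28 + 1 = 1261, q_1 = 45·1 + 0 = 45 → 1261/45
APPEND 46: p_2 = 46·1261 + 28 = 58034, q_2 = 46·45 + 1 = 2071 → 58034/2071
APPEND 24: p_3 = 24·58034 + 1261 = 1394077, q_3 = 24·2071 + 45 = 49749 → 1394077/49749
APPEND 26: p_4 = 26·1394077 + 58034 = 36304036, q_4 = 26·49749 + 2071 = 1295545 → 36304036/1295545
APPEND 45: p_5 = 45·36304036 + 1394077 = 1635075697, q_5 = 45·1295545 + 49749 = 58349274 → 1635075697/58349274
APPEND 38: p_6 = 38·1635075697 + 36304036 = 62169180522, q_6 = 38·58349274 + 1295545 = 2218567957 → 62169180522/2218567957
APPEND 47: p_7 = 47·62169180522 + 1635075697 = 2923586560231, q_7 = 47·2218567957 + 58349274 = 104331043253 → 2923586560231/104331043253

58034/2071
1394077/49749
36304036/1295545
1635075697/58349274
2923586560231/104331043253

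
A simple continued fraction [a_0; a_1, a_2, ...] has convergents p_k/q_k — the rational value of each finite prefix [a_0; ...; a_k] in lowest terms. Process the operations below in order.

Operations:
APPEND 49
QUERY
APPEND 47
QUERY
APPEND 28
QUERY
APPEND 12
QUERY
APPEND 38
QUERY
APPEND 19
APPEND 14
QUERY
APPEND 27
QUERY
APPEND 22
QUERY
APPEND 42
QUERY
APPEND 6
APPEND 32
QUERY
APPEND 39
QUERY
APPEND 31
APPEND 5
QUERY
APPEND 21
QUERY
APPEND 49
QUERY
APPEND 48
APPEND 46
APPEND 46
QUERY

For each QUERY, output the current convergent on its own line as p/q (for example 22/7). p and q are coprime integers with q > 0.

APPEND 49: p_0 = 49·1 + 0 = 49, q_0 = 49·0 + 1 = 1 → 49/1
APPEND 47: p_1 = 47·49 + 1 = 2304, q_1 = 47·1 + 0 = 47 → 2304/47
APPEND 28: p_2 = 28·2304 + 49 = 64561, q_2 = 28·47 + 1 = 1317 → 64561/1317
APPEND 12: p_3 = 12·64561 + 2304 = 777036, q_3 = 12·1317 + 47 = 15851 → 777036/15851
APPEND 38: p_4 = 38·777036 + 64561 = 29591929, q_4 = 38·15851 + 1317 = 603655 → 29591929/603655
APPEND 19: p_5 = 19·29591929 + 777036 = 563023687, q_5 = 19·603655 + 15851 = 11485296 → 563023687/11485296
APPEND 14: p_6 = 14·563023687 + 29591929 = 7911923547, q_6 = 14·11485296 + 603655 = 161397799 → 7911923547/161397799
APPEND 27: p_7 = 27·7911923547 + 563023687 = 214184959456, q_7 = 27·161397799 + 11485296 = 4369225869 → 214184959456/4369225869
APPEND 22: p_8 = 22·214184959456 + 7911923547 = 4719981031579, q_8 = 22·4369225869 + 161397799 = 96284366917 → 4719981031579/96284366917
APPEND 42: p_9 = 42·4719981031579 + 214184959456 = 198453388285774, q_9 = 42·96284366917 + 4369225869 = 4048312636383 → 198453388285774/4048312636383
APPEND 6: p_10 = 6·198453388285774 + 4719981031579 = 1195440310746223, q_10 = 6·4048312636383 + 96284366917 = 24386160185215 → 1195440310746223/24386160185215
APPEND 32: p_11 = 32·1195440310746223 + 198453388285774 = 38452543332164910, q_11 = 32·24386160185215 + 4048312636383 = 784405438563263 → 38452543332164910/784405438563263
APPEND 39: p_12 = 39·38452543332164910 + 1195440310746223 = 1500844630265177713, q_12 = 39·784405438563263 + 24386160185215 = 30616198264152472 → 1500844630265177713/30616198264152472
APPEND 31: p_13 = 31·1500844630265177713 + 38452543332164910 = 46564636081552674013, q_13 = 31·30616198264152472 + 784405438563263 = 949886551627289895 → 46564636081552674013/949886551627289895
APPEND 5: p_14 = 5·46564636081552674013 + 1500844630265177713 = 234324025038028547778, q_14 = 5·949886551627289895 + 30616198264152472 = 4780048956400601947 → 234324025038028547778/4780048956400601947
APPEND 21: p_15 = 21·234324025038028547778 + 46564636081552674013 = 4967369161880152177351, q_15 = 21·4780048956400601947 + 949886551627289895 = 101330914636039930782 → 4967369161880152177351/101330914636039930782
APPEND 49: p_16 = 49·4967369161880152177351 + 234324025038028547778 = 243635412957165485237977, q_16 = 49·101330914636039930782 + 4780048956400601947 = 4969994866122357210265 → 243635412957165485237977/4969994866122357210265
APPEND 48: p_17 = 48·243635412957165485237977 + 4967369161880152177351 = 11699467191105823443600247, q_17 = 48·4969994866122357210265 + 101330914636039930782 = 238661084488509186023502 → 11699467191105823443600247/238661084488509186023502
APPEND 46: p_18 = 46·11699467191105823443600247 + 243635412957165485237977 = 538419126203825043890849339, q_18 = 46·238661084488509186023502 + 4969994866122357210265 = 10983379881337544914291357 → 538419126203825043890849339/10983379881337544914291357
APPEND 46: p_19 = 46·538419126203825043890849339 + 11699467191105823443600247 = 24778979272567057842422669841, q_19 = 46·10983379881337544914291357 + 238661084488509186023502 = 505474135626015575243425924 → 24778979272567057842422669841/505474135626015575243425924

49/1
2304/47
64561/1317
777036/15851
29591929/603655
7911923547/161397799
214184959456/4369225869
4719981031579/96284366917
198453388285774/4048312636383
38452543332164910/784405438563263
1500844630265177713/30616198264152472
234324025038028547778/4780048956400601947
4967369161880152177351/101330914636039930782
243635412957165485237977/4969994866122357210265
24778979272567057842422669841/505474135626015575243425924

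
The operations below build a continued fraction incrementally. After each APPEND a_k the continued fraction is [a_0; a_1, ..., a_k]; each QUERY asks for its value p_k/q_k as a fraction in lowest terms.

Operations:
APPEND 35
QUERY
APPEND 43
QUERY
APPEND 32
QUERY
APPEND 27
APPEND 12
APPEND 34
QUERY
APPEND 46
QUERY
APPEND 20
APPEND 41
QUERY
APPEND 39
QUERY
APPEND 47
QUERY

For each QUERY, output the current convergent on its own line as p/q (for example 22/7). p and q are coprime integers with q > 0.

35/1
1506/43
48227/1377
534826433/15270616
24617707765/702896377
20233065958818/577704020773
789582461375635/22544530008303
37130608750613663/1060170614411014

APPEND 35: p_0 = 35·1 + 0 = 35, q_0 = 35·0 + 1 = 1 → 35/1
APPEND 43: p_1 = 43·35 + 1 = 1506, q_1 = 43·1 + 0 = 43 → 1506/43
APPEND 32: p_2 = 32·1506 + 35 = 48227, q_2 = 32·43 + 1 = 1377 → 48227/1377
APPEND 27: p_3 = 27·48227 + 1506 = 1303635, q_3 = 27·1377 + 43 = 37222 → 1303635/37222
APPEND 12: p_4 = 12·1303635 + 48227 = 15691847, q_4 = 12·37222 + 1377 = 448041 → 15691847/448041
APPEND 34: p_5 = 34·15691847 + 1303635 = 534826433, q_5 = 34·448041 + 37222 = 15270616 → 534826433/15270616
APPEND 46: p_6 = 46·534826433 + 15691847 = 24617707765, q_6 = 46·15270616 + 448041 = 702896377 → 24617707765/702896377
APPEND 20: p_7 = 20·24617707765 + 534826433 = 492888981733, q_7 = 20·702896377 + 15270616 = 14073198156 → 492888981733/14073198156
APPEND 41: p_8 = 41·492888981733 + 24617707765 = 20233065958818, q_8 = 41·14073198156 + 702896377 = 577704020773 → 20233065958818/577704020773
APPEND 39: p_9 = 39·20233065958818 + 492888981733 = 789582461375635, q_9 = 39·577704020773 + 14073198156 = 22544530008303 → 789582461375635/22544530008303
APPEND 47: p_10 = 47·789582461375635 + 20233065958818 = 37130608750613663, q_10 = 47·22544530008303 + 577704020773 = 1060170614411014 → 37130608750613663/1060170614411014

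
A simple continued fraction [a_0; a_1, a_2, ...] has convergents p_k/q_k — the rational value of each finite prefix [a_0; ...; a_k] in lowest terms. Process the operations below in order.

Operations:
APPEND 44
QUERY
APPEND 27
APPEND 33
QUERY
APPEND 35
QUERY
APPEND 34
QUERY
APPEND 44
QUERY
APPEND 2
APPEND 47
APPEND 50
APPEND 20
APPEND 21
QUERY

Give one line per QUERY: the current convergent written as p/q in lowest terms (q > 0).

44/1
39281/892
1376024/31247
46824097/1063290
2061636292/46816007
4174997385782930/94806590083929

APPEND 44: p_0 = 44·1 + 0 = 44, q_0 = 44·0 + 1 = 1 → 44/1
APPEND 27: p_1 = 27·44 + 1 = 1189, q_1 = 27·1 + 0 = 27 → 1189/27
APPEND 33: p_2 = 33·1189 + 44 = 39281, q_2 = 33·27 + 1 = 892 → 39281/892
APPEND 35: p_3 = 35·39281 + 1189 = 1376024, q_3 = 35·892 + 27 = 31247 → 1376024/31247
APPEND 34: p_4 = 34·1376024 + 39281 = 46824097, q_4 = 34·31247 + 892 = 1063290 → 46824097/1063290
APPEND 44: p_5 = 44·46824097 + 1376024 = 2061636292, q_5 = 44·1063290 + 31247 = 46816007 → 2061636292/46816007
APPEND 2: p_6 = 2·2061636292 + 46824097 = 4170096681, q_6 = 2·46816007 + 1063290 = 94695304 → 4170096681/94695304
APPEND 47: p_7 = 47·4170096681 + 2061636292 = 198056180299, q_7 = 47·94695304 + 46816007 = 4497495295 → 198056180299/4497495295
APPEND 50: p_8 = 50·198056180299 + 4170096681 = 9906979111631, q_8 = 50·4497495295 + 94695304 = 224969460054 → 9906979111631/224969460054
APPEND 20: p_9 = 20·9906979111631 + 198056180299 = 198337638412919, q_9 = 20·224969460054 + 4497495295 = 4503886696375 → 198337638412919/4503886696375
APPEND 21: p_10 = 21·198337638412919 + 9906979111631 = 4174997385782930, q_10 = 21·4503886696375 + 224969460054 = 94806590083929 → 4174997385782930/94806590083929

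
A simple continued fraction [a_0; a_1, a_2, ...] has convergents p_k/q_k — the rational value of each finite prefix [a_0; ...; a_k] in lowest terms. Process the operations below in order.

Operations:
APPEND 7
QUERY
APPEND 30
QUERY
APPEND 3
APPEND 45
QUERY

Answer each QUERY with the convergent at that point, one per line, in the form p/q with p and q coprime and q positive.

7/1
211/30
29011/4125

APPEND 7: p_0 = 7·1 + 0 = 7, q_0 = 7·0 + 1 = 1 → 7/1
APPEND 30: p_1 = 30·7 + 1 = 211, q_1 = 30·1 + 0 = 30 → 211/30
APPEND 3: p_2 = 3·211 + 7 = 640, q_2 = 3·30 + 1 = 91 → 640/91
APPEND 45: p_3 = 45·640 + 211 = 29011, q_3 = 45·91 + 30 = 4125 → 29011/4125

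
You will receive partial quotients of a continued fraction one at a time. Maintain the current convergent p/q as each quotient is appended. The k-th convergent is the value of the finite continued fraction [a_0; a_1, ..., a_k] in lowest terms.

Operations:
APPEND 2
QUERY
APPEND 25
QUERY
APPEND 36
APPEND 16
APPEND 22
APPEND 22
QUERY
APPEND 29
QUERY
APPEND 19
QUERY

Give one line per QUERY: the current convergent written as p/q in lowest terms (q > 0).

APPEND 2: p_0 = 2·1 + 0 = 2, q_0 = 2·0 + 1 = 1 → 2/1
APPEND 25: p_1 = 25·2 + 1 = 51, q_1 = 25·1 + 0 = 25 → 51/25
APPEND 36: p_2 = 36·51 + 2 = 1838, q_2 = 36·25 + 1 = 901 → 1838/901
APPEND 16: p_3 = 16·1838 + 51 = 29459, q_3 = 16·901 + 25 = 14441 → 29459/14441
APPEND 22: p_4 = 22·29459 + 1838 = 649936, q_4 = 22·14441 + 901 = 318603 → 649936/318603
APPEND 22: p_5 = 22·649936 + 29459 = 14328051, q_5 = 22·318603 + 14441 = 7023707 → 14328051/7023707
APPEND 29: p_6 = 29·14328051 + 649936 = 416163415, q_6 = 29·7023707 + 318603 = 204006106 → 416163415/204006106
APPEND 19: p_7 = 19·416163415 + 14328051 = 7921432936, q_7 = 19·204006106 + 7023707 = 3883139721 → 7921432936/3883139721

2/1
51/25
14328051/7023707
416163415/204006106
7921432936/3883139721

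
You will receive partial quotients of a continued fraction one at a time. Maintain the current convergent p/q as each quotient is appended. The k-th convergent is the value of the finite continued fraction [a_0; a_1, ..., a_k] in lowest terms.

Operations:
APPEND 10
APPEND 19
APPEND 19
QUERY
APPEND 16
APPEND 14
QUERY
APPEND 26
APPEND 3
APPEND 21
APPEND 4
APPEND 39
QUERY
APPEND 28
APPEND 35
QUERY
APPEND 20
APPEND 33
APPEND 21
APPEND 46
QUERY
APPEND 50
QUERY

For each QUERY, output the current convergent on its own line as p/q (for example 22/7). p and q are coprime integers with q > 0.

APPEND 10: p_0 = 10·1 + 0 = 10, q_0 = 10·0 + 1 = 1 → 10/1
APPEND 19: p_1 = 19·10 + 1 = 191, q_1 = 19·1 + 0 = 19 → 191/19
APPEND 19: p_2 = 19·191 + 10 = 3639, q_2 = 19·19 + 1 = 362 → 3639/362
APPEND 16: p_3 = 16·3639 + 191 = 58415, q_3 = 16·362 + 19 = 5811 → 58415/5811
APPEND 14: p_4 = 14·58415 + 3639 = 821449, q_4 = 14·5811 + 362 = 81716 → 821449/81716
APPEND 26: p_5 = 26·821449 + 58415 = 21416089, q_5 = 26·81716 + 5811 = 2130427 → 21416089/2130427
APPEND 3: p_6 = 3·21416089 + 821449 = 65069716, q_6 = 3·2130427 + 81716 = 6472997 → 65069716/6472997
APPEND 21: p_7 = 21·65069716 + 21416089 = 1387880125, q_7 = 21·6472997 + 2130427 = 138063364 → 1387880125/138063364
APPEND 4: p_8 = 4·1387880125 + 65069716 = 5616590216, q_8 = 4·138063364 + 6472997 = 558726453 → 5616590216/558726453
APPEND 39: p_9 = 39·5616590216 + 1387880125 = 220434898549, q_9 = 39·558726453 + 138063364 = 21928395031 → 220434898549/21928395031
APPEND 28: p_10 = 28·220434898549 + 5616590216 = 6177793749588, q_10 = 28·21928395031 + 558726453 = 614553787321 → 6177793749588/614553787321
APPEND 35: p_11 = 35·6177793749588 + 220434898549 = 216443216134129, q_11 = 35·614553787321 + 21928395031 = 21531310951266 → 216443216134129/21531310951266
APPEND 20: p_12 = 20·216443216134129 + 6177793749588 = 4335042116432168, q_12 = 20·21531310951266 + 614553787321 = 431240772812641 → 4335042116432168/431240772812641
APPEND 33: p_13 = 33·4335042116432168 + 216443216134129 = 143272833058395673, q_13 = 33·431240772812641 + 21531310951266 = 14252476813768419 → 143272833058395673/14252476813768419
APPEND 21: p_14 = 21·143272833058395673 + 4335042116432168 = 3013064536342741301, q_14 = 21·14252476813768419 + 431240772812641 = 299733253861949440 → 3013064536342741301/299733253861949440
APPEND 46: p_15 = 46·3013064536342741301 + 143272833058395673 = 138744241504824495519, q_15 = 46·299733253861949440 + 14252476813768419 = 13801982154463442659 → 138744241504824495519/13801982154463442659
APPEND 50: p_16 = 50·138744241504824495519 + 3013064536342741301 = 6940225139777567517251, q_16 = 50·13801982154463442659 + 299733253861949440 = 690398840977034082390 → 6940225139777567517251/690398840977034082390

3639/362
821449/81716
220434898549/21928395031
216443216134129/21531310951266
138744241504824495519/13801982154463442659
6940225139777567517251/690398840977034082390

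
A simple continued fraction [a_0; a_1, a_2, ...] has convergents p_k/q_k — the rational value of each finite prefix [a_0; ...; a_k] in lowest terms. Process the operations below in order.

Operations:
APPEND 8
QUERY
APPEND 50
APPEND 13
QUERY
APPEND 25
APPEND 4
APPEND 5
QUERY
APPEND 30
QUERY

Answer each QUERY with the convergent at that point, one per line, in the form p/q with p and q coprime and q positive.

APPEND 8: p_0 = 8·1 + 0 = 8, q_0 = 8·0 + 1 = 1 → 8/1
APPEND 50: p_1 = 50·8 + 1 = 401, q_1 = 50·1 + 0 = 50 → 401/50
APPEND 13: p_2 = 13·401 + 8 = 5221, q_2 = 13·50 + 1 = 651 → 5221/651
APPEND 25: p_3 = 25·5221 + 401 = 130926, q_3 = 25·651 + 50 = 16325 → 130926/16325
APPEND 4: p_4 = 4·130926 + 5221 = 528925, q_4 = 4·16325 + 651 = 65951 → 528925/65951
APPEND 5: p_5 = 5·528925 + 130926 = 2775551, q_5 = 5·65951 + 16325 = 346080 → 2775551/346080
APPEND 30: p_6 = 30·2775551 + 528925 = 83795455, q_6 = 30·346080 + 65951 = 10448351 → 83795455/10448351

8/1
5221/651
2775551/346080
83795455/10448351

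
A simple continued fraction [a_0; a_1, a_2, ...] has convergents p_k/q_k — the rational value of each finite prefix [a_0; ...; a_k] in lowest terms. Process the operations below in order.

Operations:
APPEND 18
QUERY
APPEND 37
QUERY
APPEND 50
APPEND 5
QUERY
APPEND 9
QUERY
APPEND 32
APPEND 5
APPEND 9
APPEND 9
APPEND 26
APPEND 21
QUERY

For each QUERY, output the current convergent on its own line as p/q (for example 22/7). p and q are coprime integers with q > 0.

APPEND 18: p_0 = 18·1 + 0 = 18, q_0 = 18·0 + 1 = 1 → 18/1
APPEND 37: p_1 = 37·18 + 1 = 667, q_1 = 37·1 + 0 = 37 → 667/37
APPEND 50: p_2 = 50·667 + 18 = 33368, q_2 = 50·37 + 1 = 1851 → 33368/1851
APPEND 5: p_3 = 5·33368 + 667 = 167507, q_3 = 5·1851 + 37 = 9292 → 167507/9292
APPEND 9: p_4 = 9·167507 + 33368 = 1540931, q_4 = 9·9292 + 1851 = 85479 → 1540931/85479
APPEND 32: p_5 = 32·1540931 + 167507 = 49477299, q_5 = 32·85479 + 9292 = 2744620 → 49477299/2744620
APPEND 5: p_6 = 5·49477299 + 1540931 = 248927426, q_6 = 5·2744620 + 85479 = 13808579 → 248927426/13808579
APPEND 9: p_7 = 9·248927426 + 49477299 = 2289824133, q_7 = 9·13808579 + 2744620 = 127021831 → 2289824133/127021831
APPEND 9: p_8 = 9·2289824133 + 248927426 = 20857344623, q_8 = 9·127021831 + 13808579 = 1157005058 → 20857344623/1157005058
APPEND 26: p_9 = 26·20857344623 + 2289824133 = 544580784331, q_9 = 26·1157005058 + 127021831 = 30209153339 → 544580784331/30209153339
APPEND 21: p_10 = 21·544580784331 + 20857344623 = 11457053815574, q_10 = 21·30209153339 + 1157005058 = 635549225177 → 11457053815574/635549225177

18/1
667/37
167507/9292
1540931/85479
11457053815574/635549225177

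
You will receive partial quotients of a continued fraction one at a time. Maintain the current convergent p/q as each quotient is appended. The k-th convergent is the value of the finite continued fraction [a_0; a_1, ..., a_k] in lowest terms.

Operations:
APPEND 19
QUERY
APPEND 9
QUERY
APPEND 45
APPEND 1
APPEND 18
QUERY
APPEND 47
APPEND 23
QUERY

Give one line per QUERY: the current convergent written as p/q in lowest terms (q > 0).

APPEND 19: p_0 = 19·1 + 0 = 19, q_0 = 19·0 + 1 = 1 → 19/1
APPEND 9: p_1 = 9·19 + 1 = 172, q_1 = 9·1 + 0 = 9 → 172/9
APPEND 45: p_2 = 45·172 + 19 = 7759, q_2 = 45·9 + 1 = 406 → 7759/406
APPEND 1: p_3 = 1·7759 + 172 = 7931, q_3 = 1·406 + 9 = 415 → 7931/415
APPEND 18: p_4 = 18·7931 + 7759 = 150517, q_4 = 18·415 + 406 = 7876 → 150517/7876
APPEND 47: p_5 = 47·150517 + 7931 = 7082230, q_5 = 47·7876 + 415 = 370587 → 7082230/370587
APPEND 23: p_6 = 23·7082230 + 150517 = 163041807, q_6 = 23·370587 + 7876 = 8531377 → 163041807/8531377

19/1
172/9
150517/7876
163041807/8531377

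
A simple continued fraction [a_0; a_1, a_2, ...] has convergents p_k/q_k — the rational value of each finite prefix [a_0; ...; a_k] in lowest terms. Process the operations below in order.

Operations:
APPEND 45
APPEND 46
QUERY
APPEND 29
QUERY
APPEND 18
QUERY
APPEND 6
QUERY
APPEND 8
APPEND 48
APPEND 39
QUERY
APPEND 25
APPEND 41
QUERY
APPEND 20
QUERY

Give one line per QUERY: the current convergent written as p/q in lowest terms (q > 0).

APPEND 45: p_0 = 45·1 + 0 = 45, q_0 = 45·0 + 1 = 1 → 45/1
APPEND 46: p_1 = 46·45 + 1 = 2071, q_1 = 46·1 + 0 = 46 → 2071/46
APPEND 29: p_2 = 29·2071 + 45 = 60104, q_2 = 29·46 + 1 = 1335 → 60104/1335
APPEND 18: p_3 = 18·60104 + 2071 = 1083943, q_3 = 18·1335 + 46 = 24076 → 1083943/24076
APPEND 6: p_4 = 6·1083943 + 60104 = 6563762, q_4 = 6·24076 + 1335 = 145791 → 6563762/145791
APPEND 8: p_5 = 8·6563762 + 1083943 = 53594039, q_5 = 8·145791 + 24076 = 1190404 → 53594039/1190404
APPEND 48: p_6 = 48·53594039 + 6563762 = 2579077634, q_6 = 48·1190404 + 145791 = 57285183 → 2579077634/57285183
APPEND 39: p_7 = 39·2579077634 + 53594039 = 100637621765, q_7 = 39·57285183 + 1190404 = 2235312541 → 100637621765/2235312541
APPEND 25: p_8 = 25·100637621765 + 2579077634 = 2518519621759, q_8 = 25·2235312541 + 57285183 = 55940098708 → 2518519621759/55940098708
APPEND 41: p_9 = 41·2518519621759 + 100637621765 = 103359942113884, q_9 = 41·55940098708 + 2235312541 = 2295779359569 → 103359942113884/2295779359569
APPEND 20: p_10 = 20·103359942113884 + 2518519621759 = 2069717361899439, q_10 = 20·2295779359569 + 55940098708 = 45971527290088 → 2069717361899439/45971527290088

2071/46
60104/1335
1083943/24076
6563762/145791
100637621765/2235312541
103359942113884/2295779359569
2069717361899439/45971527290088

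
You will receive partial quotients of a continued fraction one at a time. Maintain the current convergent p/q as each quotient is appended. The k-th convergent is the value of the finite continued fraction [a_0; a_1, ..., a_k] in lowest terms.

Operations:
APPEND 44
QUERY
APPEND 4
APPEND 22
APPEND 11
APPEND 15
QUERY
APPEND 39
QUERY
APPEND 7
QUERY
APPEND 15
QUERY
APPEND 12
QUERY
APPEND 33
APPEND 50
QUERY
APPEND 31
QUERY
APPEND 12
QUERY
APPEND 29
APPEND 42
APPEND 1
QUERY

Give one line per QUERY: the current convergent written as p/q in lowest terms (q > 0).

44/1
656363/14834
25641652/579509
180147927/4071397
2727860557/61650464
32914474611/743876965
54478190610611/1231223392415
1689912814451661/38192534755174
20333431964030543/459541640454503
25448789342131539087/575150246281692226

APPEND 44: p_0 = 44·1 + 0 = 44, q_0 = 44·0 + 1 = 1 → 44/1
APPEND 4: p_1 = 4·44 + 1 = 177, q_1 = 4·1 + 0 = 4 → 177/4
APPEND 22: p_2 = 22·177 + 44 = 3938, q_2 = 22·4 + 1 = 89 → 3938/89
APPEND 11: p_3 = 11·3938 + 177 = 43495, q_3 = 11·89 + 4 = 983 → 43495/983
APPEND 15: p_4 = 15·43495 + 3938 = 656363, q_4 = 15·983 + 89 = 14834 → 656363/14834
APPEND 39: p_5 = 39·656363 + 43495 = 25641652, q_5 = 39·14834 + 983 = 579509 → 25641652/579509
APPEND 7: p_6 = 7·25641652 + 656363 = 180147927, q_6 = 7·579509 + 14834 = 4071397 → 180147927/4071397
APPEND 15: p_7 = 15·180147927 + 25641652 = 2727860557, q_7 = 15·4071397 + 579509 = 61650464 → 2727860557/61650464
APPEND 12: p_8 = 12·2727860557 + 180147927 = 32914474611, q_8 = 12·61650464 + 4071397 = 743876965 → 32914474611/743876965
APPEND 33: p_9 = 33·32914474611 + 2727860557 = 1088905522720, q_9 = 33·743876965 + 61650464 = 24609590309 → 1088905522720/24609590309
APPEND 50: p_10 = 50·1088905522720 + 32914474611 = 54478190610611, q_10 = 50·24609590309 + 743876965 = 1231223392415 → 54478190610611/1231223392415
APPEND 31: p_11 = 31·54478190610611 + 1088905522720 = 1689912814451661, q_11 = 31·1231223392415 + 24609590309 = 38192534755174 → 1689912814451661/38192534755174
APPEND 12: p_12 = 12·1689912814451661 + 54478190610611 = 20333431964030543, q_12 = 12·38192534755174 + 1231223392415 = 459541640454503 → 20333431964030543/459541640454503
APPEND 29: p_13 = 29·20333431964030543 + 1689912814451661 = 591359439771337408, q_13 = 29·459541640454503 + 38192534755174 = 13364900107935761 → 591359439771337408/13364900107935761
APPEND 42: p_14 = 42·591359439771337408 + 20333431964030543 = 24857429902360201679, q_14 = 42·13364900107935761 + 459541640454503 = 561785346173756465 → 24857429902360201679/561785346173756465
APPEND 1: p_15 = 1·24857429902360201679 + 591359439771337408 = 25448789342131539087, q_15 = 1·561785346173756465 + 13364900107935761 = 575150246281692226 → 25448789342131539087/575150246281692226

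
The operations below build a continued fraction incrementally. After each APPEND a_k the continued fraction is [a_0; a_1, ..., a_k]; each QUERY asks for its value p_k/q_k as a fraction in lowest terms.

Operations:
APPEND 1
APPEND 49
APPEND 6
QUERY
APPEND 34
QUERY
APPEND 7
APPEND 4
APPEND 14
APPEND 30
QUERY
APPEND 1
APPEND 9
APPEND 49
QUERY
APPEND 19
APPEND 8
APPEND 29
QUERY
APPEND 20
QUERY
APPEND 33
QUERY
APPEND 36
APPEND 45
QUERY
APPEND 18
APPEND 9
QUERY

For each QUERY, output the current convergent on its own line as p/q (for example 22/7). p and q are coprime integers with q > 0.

301/295
10284/10079
128232910/125676731
64847245268/63554588285
289267050144061/283500836471064
5795273197080352/5679750936487189
191533282553795677/187715281740548301
310736238313571408257/304542060493570719426
50712115786118343068407/49701226729494393300663

APPEND 1: p_0 = 1·1 + 0 = 1, q_0 = 1·0 + 1 = 1 → 1/1
APPEND 49: p_1 = 49·1 + 1 = 50, q_1 = 49·1 + 0 = 49 → 50/49
APPEND 6: p_2 = 6·50 + 1 = 301, q_2 = 6·49 + 1 = 295 → 301/295
APPEND 34: p_3 = 34·301 + 50 = 10284, q_3 = 34·295 + 49 = 10079 → 10284/10079
APPEND 7: p_4 = 7·10284 + 301 = 72289, q_4 = 7·10079 + 295 = 70848 → 72289/70848
APPEND 4: p_5 = 4·72289 + 10284 = 299440, q_5 = 4·70848 + 10079 = 293471 → 299440/293471
APPEND 14: p_6 = 14·299440 + 72289 = 4264449, q_6 = 14·293471 + 70848 = 4179442 → 4264449/4179442
APPEND 30: p_7 = 30·4264449 + 299440 = 128232910, q_7 = 30·4179442 + 293471 = 125676731 → 128232910/125676731
APPEND 1: p_8 = 1·128232910 + 4264449 = 132497359, q_8 = 1·125676731 + 4179442 = 129856173 → 132497359/129856173
APPEND 9: p_9 = 9·132497359 + 128232910 = 1320709141, q_9 = 9·129856173 + 125676731 = 1294382288 → 1320709141/1294382288
APPEND 49: p_10 = 49·1320709141 + 132497359 = 64847245268, q_10 = 49·1294382288 + 129856173 = 63554588285 → 64847245268/63554588285
APPEND 19: p_11 = 19·64847245268 + 1320709141 = 1233418369233, q_11 = 19·63554588285 + 1294382288 = 1208831559703 → 1233418369233/1208831559703
APPEND 8: p_12 = 8·1233418369233 + 64847245268 = 9932194199132, q_12 = 8·1208831559703 + 63554588285 = 9734207065909 → 9932194199132/9734207065909
APPEND 29: p_13 = 29·9932194199132 + 1233418369233 = 289267050144061, q_13 = 29·9734207065909 + 1208831559703 = 283500836471064 → 289267050144061/283500836471064
APPEND 20: p_14 = 20·289267050144061 + 9932194199132 = 5795273197080352, q_14 = 20·283500836471064 + 9734207065909 = 5679750936487189 → 5795273197080352/5679750936487189
APPEND 33: p_15 = 33·5795273197080352 + 289267050144061 = 191533282553795677, q_15 = 33·5679750936487189 + 283500836471064 = 187715281740548301 → 191533282553795677/187715281740548301
APPEND 36: p_16 = 36·191533282553795677 + 5795273197080352 = 6900993445133724724, q_16 = 36·187715281740548301 + 5679750936487189 = 6763429893596226025 → 6900993445133724724/6763429893596226025
APPEND 45: p_17 = 45·6900993445133724724 + 191533282553795677 = 310736238313571408257, q_17 = 45·6763429893596226025 + 187715281740548301 = 304542060493570719426 → 310736238313571408257/304542060493570719426
APPEND 18: p_18 = 18·310736238313571408257 + 6900993445133724724 = 5600153283089419073350, q_18 = 18·304542060493570719426 + 6763429893596226025 = 5488520518777869175693 → 5600153283089419073350/5488520518777869175693
APPEND 9: p_19 = 9·5600153283089419073350 + 310736238313571408257 = 50712115786118343068407, q_19 = 9·5488520518777869175693 + 304542060493570719426 = 49701226729494393300663 → 50712115786118343068407/49701226729494393300663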